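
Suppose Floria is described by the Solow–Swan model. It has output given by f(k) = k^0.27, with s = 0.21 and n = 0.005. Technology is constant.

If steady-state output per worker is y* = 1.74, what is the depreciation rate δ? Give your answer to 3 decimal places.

δ ≈ 0.042

At the steady state, Δk = 0, so s·k^α = (n + δ)·k.
Since y* = [s/(n + δ)]^(α/(1−α)), we have s/(n + δ) = (y*)^((1−α)/α) = 1.74^2.7037 = 4.4707.
Therefore n + δ = s / 4.4707 = 0.21 / 4.4707 = 0.0470, so δ = 0.0470 − 0.005 = 0.0420.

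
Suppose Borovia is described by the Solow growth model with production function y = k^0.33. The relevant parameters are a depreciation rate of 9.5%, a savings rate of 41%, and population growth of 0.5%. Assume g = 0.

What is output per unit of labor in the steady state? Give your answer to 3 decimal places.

In steady state, investment equals break-even investment: s·k^α = (n + δ)·k.
Rearranging, k^(1−α) = s / (n + δ).
k^0.67 = 0.41 / (0.005 + 0.095) = 0.41 / 0.100 = 4.1000
k* = 4.1000^(1/0.67) ≈ 8.2149
y* = (k*)^α = 8.2149^0.33 ≈ 2.0036

y* = 2.004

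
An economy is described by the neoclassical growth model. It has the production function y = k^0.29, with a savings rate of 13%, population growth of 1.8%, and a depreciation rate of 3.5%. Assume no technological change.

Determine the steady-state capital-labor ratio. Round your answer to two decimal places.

In steady state, investment equals break-even investment: s·k^α = (n + δ)·k.
Rearranging, k^(1−α) = s / (n + δ).
k^0.71 = 0.13 / (0.018 + 0.035) = 0.13 / 0.053 = 2.4528
k* = 2.4528^(1/0.71) ≈ 3.5385

k* = 3.54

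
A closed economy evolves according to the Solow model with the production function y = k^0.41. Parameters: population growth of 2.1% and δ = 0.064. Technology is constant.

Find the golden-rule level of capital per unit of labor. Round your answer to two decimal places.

k_gold ≈ 14.40

The golden rule sets f'(k) = n + δ, i.e. α·k^(α−1) = n + δ.
So k^(1−α) = α / (n + δ) = 0.41 / 0.085 = 4.8235.
k_gold = 4.8235^(1/0.59) ≈ 14.3960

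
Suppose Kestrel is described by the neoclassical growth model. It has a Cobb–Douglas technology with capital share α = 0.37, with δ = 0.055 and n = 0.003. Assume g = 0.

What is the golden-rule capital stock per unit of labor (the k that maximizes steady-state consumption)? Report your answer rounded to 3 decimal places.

k_gold ≈ 18.942

The golden rule sets f'(k) = n + δ, i.e. α·k^(α−1) = n + δ.
So k^(1−α) = α / (n + δ) = 0.37 / 0.058 = 6.3793.
k_gold = 6.3793^(1/0.63) ≈ 18.9416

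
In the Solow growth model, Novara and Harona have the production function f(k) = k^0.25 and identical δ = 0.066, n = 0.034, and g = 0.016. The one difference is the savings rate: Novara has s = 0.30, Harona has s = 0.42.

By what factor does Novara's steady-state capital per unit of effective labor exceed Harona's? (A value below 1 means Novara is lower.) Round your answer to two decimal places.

Steady-state k* = [s/(n + g + δ)]^(1/(1−α)), so the ratio is [ (s_N/(n + g + δ)_N) / (s_H/(n + g + δ)_H) ]^1.3333.
s_N/(n + g + δ)_N = 0.30/0.116 = 2.5862; s_H/(n + g + δ)_H = 0.42/0.116 = 3.6207.
Ratio = (2.5862/3.6207)^1.3333 = 0.7143^1.3333 ≈ 0.6385

k*_N / k*_H ≈ 0.64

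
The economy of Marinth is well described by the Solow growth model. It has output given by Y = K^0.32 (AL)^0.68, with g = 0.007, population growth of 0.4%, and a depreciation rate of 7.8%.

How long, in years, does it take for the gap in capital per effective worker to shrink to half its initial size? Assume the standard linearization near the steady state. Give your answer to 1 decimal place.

about 11.5 years

Near the steady state the convergence rate is λ = (1 − α)(n + g + δ).
λ = (1 − 0.32) × 0.089 = 0.68 × 0.089 = 0.06052
Half-life = ln 2 / λ = 0.6931 / 0.06052 ≈ 11.45 years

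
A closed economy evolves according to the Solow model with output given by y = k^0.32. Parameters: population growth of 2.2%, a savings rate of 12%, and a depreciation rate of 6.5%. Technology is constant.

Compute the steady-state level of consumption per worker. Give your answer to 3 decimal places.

c* ≈ 1.024

In steady state, investment equals break-even investment: s·k^α = (n + δ)·k.
Rearranging, k^(1−α) = s / (n + δ).
k^0.68 = 0.12 / (0.022 + 0.065) = 0.12 / 0.087 = 1.3793
k* = 1.3793^(1/0.68) ≈ 1.6047
y* = (k*)^α = 1.6047^0.32 ≈ 1.1634
c* = (1 − s)·y* = (1 − 0.12) × 1.1634 ≈ 1.0238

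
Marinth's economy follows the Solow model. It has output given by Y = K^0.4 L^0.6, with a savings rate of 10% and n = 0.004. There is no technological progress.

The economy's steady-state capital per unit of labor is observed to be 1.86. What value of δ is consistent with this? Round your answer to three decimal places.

δ ≈ 0.065

Steady state requires s·f(k) = (n + δ)·k, i.e. s·k^α = (n + δ)·k.
So s / (n + δ) = (k*)^(1−α) = 1.86^0.6 = 1.4511.
Therefore n + δ = s / 1.4511 = 0.10 / 1.4511 = 0.0689, so δ = 0.0689 − 0.004 = 0.0649.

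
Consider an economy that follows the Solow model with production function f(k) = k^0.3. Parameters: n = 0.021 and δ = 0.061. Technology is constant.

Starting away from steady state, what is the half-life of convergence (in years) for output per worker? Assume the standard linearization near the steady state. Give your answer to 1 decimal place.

t_½ ≈ 12.1 years

Near the steady state the convergence rate is λ = (1 − α)(n + δ).
λ = (1 − 0.3) × 0.082 = 0.7 × 0.082 = 0.0574
Half-life = ln 2 / λ = 0.6931 / 0.0574 ≈ 12.07 years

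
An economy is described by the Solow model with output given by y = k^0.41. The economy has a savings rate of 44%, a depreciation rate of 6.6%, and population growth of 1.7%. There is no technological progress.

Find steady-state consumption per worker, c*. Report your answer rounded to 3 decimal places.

Steady state requires s·f(k) = (n + δ)·k, i.e. s·k^α = (n + δ)·k.
Dividing both sides by k: k^(1−α) = s / (n + δ).
k^0.59 = 0.44 / (0.017 + 0.066) = 0.44 / 0.083 = 5.3012
k* = 5.3012^(1/0.59) ≈ 16.8948
y* = (k*)^α = 16.8948^0.41 ≈ 3.1870
c* = (1 − s)·y* = (1 − 0.44) × 3.1870 ≈ 1.7847

c* = 1.785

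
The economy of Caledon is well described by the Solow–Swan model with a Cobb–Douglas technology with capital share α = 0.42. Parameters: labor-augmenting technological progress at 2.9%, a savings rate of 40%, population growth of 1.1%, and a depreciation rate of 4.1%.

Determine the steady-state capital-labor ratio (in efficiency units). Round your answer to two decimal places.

At the steady state, Δk = 0, so s·k^α = (n + g + δ)·k.
Dividing both sides by k: k^(1−α) = s / (n + g + δ).
k^0.58 = 0.40 / (0.011 + 0.029 + 0.041) = 0.40 / 0.081 = 4.9383
k* = 4.9383^(1/0.58) ≈ 15.6972

k* = 15.70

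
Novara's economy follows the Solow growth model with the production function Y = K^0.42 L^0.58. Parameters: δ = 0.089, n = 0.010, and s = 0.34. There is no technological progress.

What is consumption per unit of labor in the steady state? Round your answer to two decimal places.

Steady state requires s·f(k) = (n + δ)·k, i.e. s·k^α = (n + δ)·k.
Dividing both sides by k: k^(1−α) = s / (n + δ).
k^0.58 = 0.34 / (0.010 + 0.089) = 0.34 / 0.099 = 3.4343
k* = 3.4343^(1/0.58) ≈ 8.3919
y* = (k*)^α = 8.3919^0.42 ≈ 2.4436
c* = (1 − s)·y* = (1 − 0.34) × 2.4436 ≈ 1.6128

c* ≈ 1.61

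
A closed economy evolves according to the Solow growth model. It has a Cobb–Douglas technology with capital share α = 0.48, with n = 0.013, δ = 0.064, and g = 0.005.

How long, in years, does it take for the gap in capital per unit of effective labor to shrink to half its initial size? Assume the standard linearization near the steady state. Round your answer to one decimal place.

Near the steady state the convergence rate is λ = (1 − α)(n + g + δ).
λ = (1 − 0.48) × 0.082 = 0.52 × 0.082 = 0.04264
Half-life = ln 2 / λ = 0.6931 / 0.04264 ≈ 16.25 years

half-life ≈ 16.3 years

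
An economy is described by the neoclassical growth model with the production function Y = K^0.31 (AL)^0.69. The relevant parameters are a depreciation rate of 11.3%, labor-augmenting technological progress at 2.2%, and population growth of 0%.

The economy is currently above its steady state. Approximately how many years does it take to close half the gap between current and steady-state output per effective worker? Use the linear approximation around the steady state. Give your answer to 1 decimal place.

half-life ≈ 7.4 years

Near the steady state the convergence rate is λ = (1 − α)(n + g + δ).
λ = (1 − 0.31) × 0.135 = 0.69 × 0.135 = 0.09315
Half-life = ln 2 / λ = 0.6931 / 0.09315 ≈ 7.44 years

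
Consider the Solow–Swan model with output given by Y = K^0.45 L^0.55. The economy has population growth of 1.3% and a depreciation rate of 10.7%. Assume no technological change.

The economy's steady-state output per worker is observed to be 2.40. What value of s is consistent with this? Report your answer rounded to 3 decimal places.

In steady state, investment equals break-even investment: s·k^α = (n + δ)·k.
Since y* = [s/(n + δ)]^(α/(1−α)), we have s/(n + δ) = (y*)^((1−α)/α) = 2.40^1.2222 = 2.9154.
Therefore s = 2.9154 × (n + δ) = 2.9154 × 0.120 = 0.3498.

s ≈ 0.350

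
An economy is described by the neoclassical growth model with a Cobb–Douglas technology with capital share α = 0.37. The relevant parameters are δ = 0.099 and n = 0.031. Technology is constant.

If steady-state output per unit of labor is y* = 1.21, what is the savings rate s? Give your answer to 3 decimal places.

s ≈ 0.180

In steady state, investment equals break-even investment: s·k^α = (n + δ)·k.
Since y* = [s/(n + δ)]^(α/(1−α)), we have s/(n + δ) = (y*)^((1−α)/α) = 1.21^1.7027 = 1.3834.
Therefore s = 1.3834 × (n + δ) = 1.3834 × 0.130 = 0.1798.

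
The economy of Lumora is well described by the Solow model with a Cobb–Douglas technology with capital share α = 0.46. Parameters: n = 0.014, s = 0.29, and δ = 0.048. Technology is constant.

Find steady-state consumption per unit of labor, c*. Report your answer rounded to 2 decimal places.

c* = 2.64

At the steady state, Δk = 0, so s·k^α = (n + δ)·k.
Dividing both sides by k: k^(1−α) = s / (n + δ).
k^0.54 = 0.29 / (0.014 + 0.048) = 0.29 / 0.062 = 4.6774
k* = 4.6774^(1/0.54) ≈ 17.4080
y* = (k*)^α = 17.4080^0.46 ≈ 3.7217
c* = (1 − s)·y* = (1 − 0.29) × 3.7217 ≈ 2.6424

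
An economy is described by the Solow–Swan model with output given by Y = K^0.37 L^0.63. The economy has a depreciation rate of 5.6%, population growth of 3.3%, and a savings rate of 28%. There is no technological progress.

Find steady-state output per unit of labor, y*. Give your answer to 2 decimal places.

Steady state requires s·f(k) = (n + δ)·k, i.e. s·k^α = (n + δ)·k.
Dividing both sides by k: k^(1−α) = s / (n + δ).
k^0.63 = 0.28 / (0.033 + 0.056) = 0.28 / 0.089 = 3.1461
k* = 3.1461^(1/0.63) ≈ 6.1676
y* = (k*)^α = 6.1676^0.37 ≈ 1.9604

y* = 1.96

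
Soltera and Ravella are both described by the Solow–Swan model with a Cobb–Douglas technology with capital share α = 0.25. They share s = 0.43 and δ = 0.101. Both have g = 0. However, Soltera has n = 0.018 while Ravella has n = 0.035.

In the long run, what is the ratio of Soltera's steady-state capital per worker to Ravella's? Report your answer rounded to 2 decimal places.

k*_S / k*_R ≈ 1.19

Steady-state k* = [s/(n + δ)]^(1/(1−α)), so the ratio is [ (s_S/(n + δ)_S) / (s_R/(n + δ)_R) ]^1.3333.
s_S/(n + δ)_S = 0.43/0.119 = 3.6134; s_R/(n + δ)_R = 0.43/0.136 = 3.1618.
Ratio = (3.6134/3.1618)^1.3333 = 1.1428^1.3333 ≈ 1.1948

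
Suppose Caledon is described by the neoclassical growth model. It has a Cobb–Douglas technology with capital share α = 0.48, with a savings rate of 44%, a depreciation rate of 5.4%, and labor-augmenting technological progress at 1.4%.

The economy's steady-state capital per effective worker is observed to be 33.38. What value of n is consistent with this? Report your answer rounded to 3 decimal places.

n ≈ 0.003

At the steady state, Δk = 0, so s·k^α = (n + g + δ)·k.
So s / (n + g + δ) = (k*)^(1−α) = 33.38^0.52 = 6.1974.
Therefore n + g + δ = s / 6.1974 = 0.44 / 6.1974 = 0.0710, so n = 0.0710 − 0.068 = 0.0030.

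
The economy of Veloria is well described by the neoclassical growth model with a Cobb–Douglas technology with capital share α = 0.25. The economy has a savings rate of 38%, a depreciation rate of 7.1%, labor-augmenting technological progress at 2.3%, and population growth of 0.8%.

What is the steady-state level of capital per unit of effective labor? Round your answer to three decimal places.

k* = 5.775

At the steady state, Δk = 0, so s·k^α = (n + g + δ)·k.
Dividing both sides by k: k^(1−α) = s / (n + g + δ).
k^0.75 = 0.38 / (0.008 + 0.023 + 0.071) = 0.38 / 0.102 = 3.7255
k* = 3.7255^(1/0.75) ≈ 5.7754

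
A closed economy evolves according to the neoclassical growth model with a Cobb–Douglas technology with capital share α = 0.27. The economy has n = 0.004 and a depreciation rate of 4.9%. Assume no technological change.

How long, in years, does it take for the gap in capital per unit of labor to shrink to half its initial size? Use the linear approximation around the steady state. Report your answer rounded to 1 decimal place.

about 17.9 years

Near the steady state the convergence rate is λ = (1 − α)(n + δ).
λ = (1 − 0.27) × 0.053 = 0.73 × 0.053 = 0.03869
Half-life = ln 2 / λ = 0.6931 / 0.03869 ≈ 17.91 years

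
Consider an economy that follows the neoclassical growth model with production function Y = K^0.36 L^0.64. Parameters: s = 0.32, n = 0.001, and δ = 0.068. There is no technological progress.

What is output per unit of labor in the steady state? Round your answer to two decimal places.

At the steady state, Δk = 0, so s·k^α = (n + δ)·k.
Dividing both sides by k: k^(1−α) = s / (n + δ).
k^0.64 = 0.32 / (0.001 + 0.068) = 0.32 / 0.069 = 4.6377
k* = 4.6377^(1/0.64) ≈ 10.9925
y* = (k*)^α = 10.9925^0.36 ≈ 2.3703

y* = 2.37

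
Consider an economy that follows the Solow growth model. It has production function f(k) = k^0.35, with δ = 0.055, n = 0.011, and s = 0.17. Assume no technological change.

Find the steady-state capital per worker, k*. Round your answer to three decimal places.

k* ≈ 4.287

At the steady state, Δk = 0, so s·k^α = (n + δ)·k.
Rearranging, k^(1−α) = s / (n + δ).
k^0.65 = 0.17 / (0.011 + 0.055) = 0.17 / 0.066 = 2.5758
k* = 2.5758^(1/0.65) ≈ 4.2872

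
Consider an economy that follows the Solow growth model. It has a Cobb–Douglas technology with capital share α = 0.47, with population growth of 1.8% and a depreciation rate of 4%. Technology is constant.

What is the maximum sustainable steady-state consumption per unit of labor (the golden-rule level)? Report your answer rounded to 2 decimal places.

c_gold ≈ 3.39

At the golden rule, f'(k) = n + δ, so α·k^(α−1) = n + δ and k_gold = (α/(n + δ))^(1/(1−α)).
k_gold = (0.47/0.058)^(1/0.53) = 8.1034^1.8868 ≈ 51.8171
c_gold = f(k_gold) − (n + δ)·k_gold = 6.3944 − 0.058×51.8171 ≈ 3.3890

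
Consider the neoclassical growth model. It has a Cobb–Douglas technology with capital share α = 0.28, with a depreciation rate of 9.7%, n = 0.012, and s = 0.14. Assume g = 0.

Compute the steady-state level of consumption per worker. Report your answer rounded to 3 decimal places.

c* ≈ 0.948

In steady state, investment equals break-even investment: s·k^α = (n + δ)·k.
Dividing both sides by k: k^(1−α) = s / (n + δ).
k^0.72 = 0.14 / (0.012 + 0.097) = 0.14 / 0.109 = 1.2844
k* = 1.2844^(1/0.72) ≈ 1.4157
y* = (k*)^α = 1.4157^0.28 ≈ 1.1022
c* = (1 − s)·y* = (1 − 0.14) × 1.1022 ≈ 0.9479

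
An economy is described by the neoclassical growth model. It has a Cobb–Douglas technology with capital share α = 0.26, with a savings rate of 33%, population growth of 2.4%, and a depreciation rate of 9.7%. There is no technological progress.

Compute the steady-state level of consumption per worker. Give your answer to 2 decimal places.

c* ≈ 0.95

Steady state requires s·f(k) = (n + δ)·k, i.e. s·k^α = (n + δ)·k.
Dividing both sides by k: k^(1−α) = s / (n + δ).
k^0.74 = 0.33 / (0.024 + 0.097) = 0.33 / 0.121 = 2.7273
k* = 2.7273^(1/0.74) ≈ 3.8800
y* = (k*)^α = 3.8800^0.26 ≈ 1.4226
c* = (1 − s)·y* = (1 − 0.33) × 1.4226 ≈ 0.9531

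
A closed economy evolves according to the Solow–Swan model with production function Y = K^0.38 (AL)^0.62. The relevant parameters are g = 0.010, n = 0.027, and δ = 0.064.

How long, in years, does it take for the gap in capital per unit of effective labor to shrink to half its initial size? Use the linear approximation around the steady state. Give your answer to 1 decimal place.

Near the steady state the convergence rate is λ = (1 − α)(n + g + δ).
λ = (1 − 0.38) × 0.101 = 0.62 × 0.101 = 0.06262
Half-life = ln 2 / λ = 0.6931 / 0.06262 ≈ 11.07 years

about 11.1 years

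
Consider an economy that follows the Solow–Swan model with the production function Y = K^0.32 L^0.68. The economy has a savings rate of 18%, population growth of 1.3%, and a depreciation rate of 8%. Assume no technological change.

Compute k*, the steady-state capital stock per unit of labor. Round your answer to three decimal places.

k* = 2.641

Steady state requires s·f(k) = (n + δ)·k, i.e. s·k^α = (n + δ)·k.
Dividing both sides by k: k^(1−α) = s / (n + δ).
k^0.68 = 0.18 / (0.013 + 0.080) = 0.18 / 0.093 = 1.9355
k* = 1.9355^(1/0.68) ≈ 2.6409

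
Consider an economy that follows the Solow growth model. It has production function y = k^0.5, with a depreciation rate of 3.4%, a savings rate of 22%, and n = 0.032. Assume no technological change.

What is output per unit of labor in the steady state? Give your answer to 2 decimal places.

y* ≈ 3.33

In steady state, investment equals break-even investment: s·k^α = (n + δ)·k.
Rearranging, k^(1−α) = s / (n + δ).
k^0.5 = 0.22 / (0.032 + 0.034) = 0.22 / 0.066 = 3.3333
k* = 3.3333^(1/0.5) ≈ 11.1109
y* = (k*)^α = 11.1109^0.5 ≈ 3.3333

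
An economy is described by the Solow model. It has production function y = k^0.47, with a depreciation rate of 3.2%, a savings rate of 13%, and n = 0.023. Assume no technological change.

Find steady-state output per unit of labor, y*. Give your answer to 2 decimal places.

y* ≈ 2.14

At the steady state, Δk = 0, so s·k^α = (n + δ)·k.
Rearranging, k^(1−α) = s / (n + δ).
k^0.53 = 0.13 / (0.023 + 0.032) = 0.13 / 0.055 = 2.3636
k* = 2.3636^(1/0.53) ≈ 5.0682
y* = (k*)^α = 5.0682^0.47 ≈ 2.1443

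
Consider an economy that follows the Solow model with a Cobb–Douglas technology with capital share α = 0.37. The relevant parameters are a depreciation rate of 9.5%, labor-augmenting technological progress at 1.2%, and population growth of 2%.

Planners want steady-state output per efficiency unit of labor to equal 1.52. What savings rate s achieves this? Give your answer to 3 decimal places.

s ≈ 0.259

At the steady state, Δk = 0, so s·k^α = (n + g + δ)·k.
Since y* = [s/(n + g + δ)]^(α/(1−α)), we have s/(n + g + δ) = (y*)^((1−α)/α) = 1.52^1.7027 = 2.0400.
Therefore s = 2.0400 × (n + g + δ) = 2.0400 × 0.127 = 0.2591.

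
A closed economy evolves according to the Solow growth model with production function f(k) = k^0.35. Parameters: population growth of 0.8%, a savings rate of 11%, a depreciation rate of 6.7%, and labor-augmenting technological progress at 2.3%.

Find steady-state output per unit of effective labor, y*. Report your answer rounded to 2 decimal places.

y* = 1.06

Steady state requires s·f(k) = (n + g + δ)·k, i.e. s·k^α = (n + g + δ)·k.
Rearranging, k^(1−α) = s / (n + g + δ).
k^0.65 = 0.11 / (0.008 + 0.023 + 0.067) = 0.11 / 0.098 = 1.1224
k* = 1.1224^(1/0.65) ≈ 1.1944
y* = (k*)^α = 1.1944^0.35 ≈ 1.0641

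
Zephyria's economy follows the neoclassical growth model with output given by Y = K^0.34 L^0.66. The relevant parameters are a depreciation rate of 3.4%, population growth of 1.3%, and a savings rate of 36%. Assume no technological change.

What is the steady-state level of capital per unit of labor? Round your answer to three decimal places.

In steady state, investment equals break-even investment: s·k^α = (n + δ)·k.
Dividing both sides by k: k^(1−α) = s / (n + δ).
k^0.66 = 0.36 / (0.013 + 0.034) = 0.36 / 0.047 = 7.6596
k* = 7.6596^(1/0.66) ≈ 21.8628

k* = 21.863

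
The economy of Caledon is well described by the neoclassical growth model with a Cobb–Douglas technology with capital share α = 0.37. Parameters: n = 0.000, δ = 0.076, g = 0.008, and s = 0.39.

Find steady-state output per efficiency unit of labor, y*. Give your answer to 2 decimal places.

y* = 2.46

At the steady state, Δk = 0, so s·k^α = (n + g + δ)·k.
Dividing both sides by k: k^(1−α) = s / (n + g + δ).
k^0.63 = 0.39 / (0.000 + 0.008 + 0.076) = 0.39 / 0.084 = 4.6429
k* = 4.6429^(1/0.63) ≈ 11.4392
y* = (k*)^α = 11.4392^0.37 ≈ 2.4638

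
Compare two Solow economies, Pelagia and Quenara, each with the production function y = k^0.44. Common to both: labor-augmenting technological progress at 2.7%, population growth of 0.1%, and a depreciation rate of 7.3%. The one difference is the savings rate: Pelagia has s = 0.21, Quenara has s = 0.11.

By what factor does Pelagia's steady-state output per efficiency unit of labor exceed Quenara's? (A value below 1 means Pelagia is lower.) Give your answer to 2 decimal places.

ratio ≈ 1.66

Steady-state y* = [s/(n + g + δ)]^(α/(1−α)), so the ratio is [ (s_P/(n + g + δ)_P) / (s_Q/(n + g + δ)_Q) ]^0.7857.
s_P/(n + g + δ)_P = 0.21/0.101 = 2.0792; s_Q/(n + g + δ)_Q = 0.11/0.101 = 1.0891.
Ratio = (2.0792/1.0891)^0.7857 = 1.9091^0.7857 ≈ 1.6621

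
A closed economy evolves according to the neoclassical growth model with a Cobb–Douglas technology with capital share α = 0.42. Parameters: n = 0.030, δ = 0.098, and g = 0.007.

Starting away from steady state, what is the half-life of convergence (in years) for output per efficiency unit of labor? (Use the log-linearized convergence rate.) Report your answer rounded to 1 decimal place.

t_½ ≈ 8.9 years

Near the steady state the convergence rate is λ = (1 − α)(n + g + δ).
λ = (1 − 0.42) × 0.135 = 0.58 × 0.135 = 0.0783
Half-life = ln 2 / λ = 0.6931 / 0.0783 ≈ 8.85 years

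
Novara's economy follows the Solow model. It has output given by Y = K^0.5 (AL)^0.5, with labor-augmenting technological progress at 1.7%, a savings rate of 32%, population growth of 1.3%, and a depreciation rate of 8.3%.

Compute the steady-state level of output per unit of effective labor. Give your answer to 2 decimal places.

y* ≈ 2.83

At the steady state, Δk = 0, so s·k^α = (n + g + δ)·k.
Rearranging, k^(1−α) = s / (n + g + δ).
k^0.5 = 0.32 / (0.013 + 0.017 + 0.083) = 0.32 / 0.113 = 2.8319
k* = 2.8319^(1/0.5) ≈ 8.0197
y* = (k*)^α = 8.0197^0.5 ≈ 2.8319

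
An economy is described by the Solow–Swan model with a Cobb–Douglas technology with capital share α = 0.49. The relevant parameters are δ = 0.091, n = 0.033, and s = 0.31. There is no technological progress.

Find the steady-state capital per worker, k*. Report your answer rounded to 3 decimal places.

Steady state requires s·f(k) = (n + δ)·k, i.e. s·k^α = (n + δ)·k.
Dividing both sides by k: k^(1−α) = s / (n + δ).
k^0.51 = 0.31 / (0.033 + 0.091) = 0.31 / 0.124 = 2.5000
k* = 2.5000^(1/0.51) ≈ 6.0294

k* ≈ 6.029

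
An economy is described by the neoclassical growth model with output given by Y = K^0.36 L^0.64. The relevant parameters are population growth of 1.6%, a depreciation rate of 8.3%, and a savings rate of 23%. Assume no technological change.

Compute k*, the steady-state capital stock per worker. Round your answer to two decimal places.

k* = 3.73

Steady state requires s·f(k) = (n + δ)·k, i.e. s·k^α = (n + δ)·k.
Dividing both sides by k: k^(1−α) = s / (n + δ).
k^0.64 = 0.23 / (0.016 + 0.083) = 0.23 / 0.099 = 2.3232
k* = 2.3232^(1/0.64) ≈ 3.7326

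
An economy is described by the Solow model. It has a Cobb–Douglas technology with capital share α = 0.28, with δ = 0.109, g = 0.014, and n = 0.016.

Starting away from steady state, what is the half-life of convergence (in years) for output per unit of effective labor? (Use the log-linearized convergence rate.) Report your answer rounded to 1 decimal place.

Near the steady state the convergence rate is λ = (1 − α)(n + g + δ).
λ = (1 − 0.28) × 0.139 = 0.72 × 0.139 = 0.10008
Half-life = ln 2 / λ = 0.6931 / 0.10008 ≈ 6.93 years

about 6.9 years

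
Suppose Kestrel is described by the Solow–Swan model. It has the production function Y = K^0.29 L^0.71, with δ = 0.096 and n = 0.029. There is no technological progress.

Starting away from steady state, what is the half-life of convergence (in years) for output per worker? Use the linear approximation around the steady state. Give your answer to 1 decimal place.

Near the steady state the convergence rate is λ = (1 − α)(n + δ).
λ = (1 − 0.29) × 0.125 = 0.71 × 0.125 = 0.08875
Half-life = ln 2 / λ = 0.6931 / 0.08875 ≈ 7.81 years

half-life ≈ 7.8 years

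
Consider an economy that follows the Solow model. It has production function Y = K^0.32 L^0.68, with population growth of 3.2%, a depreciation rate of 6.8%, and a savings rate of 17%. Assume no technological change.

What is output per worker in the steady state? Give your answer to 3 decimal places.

In steady state, investment equals break-even investment: s·k^α = (n + δ)·k.
Dividing both sides by k: k^(1−α) = s / (n + δ).
k^0.68 = 0.17 / (0.032 + 0.068) = 0.17 / 0.100 = 1.7000
k* = 1.7000^(1/0.68) ≈ 2.1822
y* = (k*)^α = 2.1822^0.32 ≈ 1.2836

y* = 1.284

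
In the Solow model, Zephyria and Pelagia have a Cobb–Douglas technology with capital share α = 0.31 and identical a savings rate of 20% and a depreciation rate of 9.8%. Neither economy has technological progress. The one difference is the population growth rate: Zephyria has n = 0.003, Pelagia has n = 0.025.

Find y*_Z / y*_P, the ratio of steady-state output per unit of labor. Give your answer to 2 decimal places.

Steady-state y* = [s/(n + δ)]^(α/(1−α)), so the ratio is [ (s_Z/(n + δ)_Z) / (s_P/(n + δ)_P) ]^0.4493.
s_Z/(n + δ)_Z = 0.20/0.101 = 1.9802; s_P/(n + δ)_P = 0.20/0.123 = 1.6260.
Ratio = (1.9802/1.6260)^0.4493 = 1.2178^0.4493 ≈ 1.0926

y*_Z / y*_P ≈ 1.09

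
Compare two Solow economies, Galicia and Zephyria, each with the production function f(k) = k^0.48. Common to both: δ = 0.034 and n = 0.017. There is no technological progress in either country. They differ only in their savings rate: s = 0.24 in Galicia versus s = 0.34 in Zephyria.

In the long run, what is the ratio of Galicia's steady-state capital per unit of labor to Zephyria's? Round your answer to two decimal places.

k*_G / k*_Z ≈ 0.51

Steady-state k* = [s/(n + δ)]^(1/(1−α)), so the ratio is [ (s_G/(n + δ)_G) / (s_Z/(n + δ)_Z) ]^1.9231.
s_G/(n + δ)_G = 0.24/0.051 = 4.7059; s_Z/(n + δ)_Z = 0.34/0.051 = 6.6667.
Ratio = (4.7059/6.6667)^1.9231 = 0.7059^1.9231 ≈ 0.5118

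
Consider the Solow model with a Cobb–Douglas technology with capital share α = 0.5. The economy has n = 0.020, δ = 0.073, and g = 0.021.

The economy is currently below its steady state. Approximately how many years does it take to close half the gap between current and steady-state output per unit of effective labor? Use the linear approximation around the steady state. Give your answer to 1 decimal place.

Near the steady state the convergence rate is λ = (1 − α)(n + g + δ).
λ = (1 − 0.5) × 0.114 = 0.5 × 0.114 = 0.0570
Half-life = ln 2 / λ = 0.6931 / 0.0570 ≈ 12.16 years

half-life ≈ 12.2 years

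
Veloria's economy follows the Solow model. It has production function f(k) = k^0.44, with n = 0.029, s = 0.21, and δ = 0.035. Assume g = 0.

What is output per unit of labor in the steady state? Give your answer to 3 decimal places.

Steady state requires s·f(k) = (n + δ)·k, i.e. s·k^α = (n + δ)·k.
Rearranging, k^(1−α) = s / (n + δ).
k^0.56 = 0.21 / (0.029 + 0.035) = 0.21 / 0.064 = 3.2813
k* = 3.2813^(1/0.56) ≈ 8.3466
y* = (k*)^α = 8.3466^0.44 ≈ 2.5437

y* ≈ 2.544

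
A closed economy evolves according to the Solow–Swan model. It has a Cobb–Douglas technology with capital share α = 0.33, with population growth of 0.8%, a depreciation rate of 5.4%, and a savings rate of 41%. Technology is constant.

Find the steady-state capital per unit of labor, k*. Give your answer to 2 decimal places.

k* = 16.77

In steady state, investment equals break-even investment: s·k^α = (n + δ)·k.
Dividing both sides by k: k^(1−α) = s / (n + δ).
k^0.67 = 0.41 / (0.008 + 0.054) = 0.41 / 0.062 = 6.6129
k* = 6.6129^(1/0.67) ≈ 16.7674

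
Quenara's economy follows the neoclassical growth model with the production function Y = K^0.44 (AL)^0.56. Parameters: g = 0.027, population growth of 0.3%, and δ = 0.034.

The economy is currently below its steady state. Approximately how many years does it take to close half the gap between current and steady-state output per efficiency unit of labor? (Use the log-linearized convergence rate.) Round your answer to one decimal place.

Near the steady state the convergence rate is λ = (1 − α)(n + g + δ).
λ = (1 − 0.44) × 0.064 = 0.56 × 0.064 = 0.03584
Half-life = ln 2 / λ = 0.6931 / 0.03584 ≈ 19.34 years

t_½ ≈ 19.3 years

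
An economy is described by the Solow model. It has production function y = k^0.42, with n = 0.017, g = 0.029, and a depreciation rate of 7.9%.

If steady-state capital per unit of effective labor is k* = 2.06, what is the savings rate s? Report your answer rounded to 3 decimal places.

s ≈ 0.190

In steady state, investment equals break-even investment: s·k^α = (n + g + δ)·k.
So s / (n + g + δ) = (k*)^(1−α) = 2.06^0.58 = 1.5207.
Therefore s = 1.5207 × (n + g + δ) = 1.5207 × 0.125 = 0.1901.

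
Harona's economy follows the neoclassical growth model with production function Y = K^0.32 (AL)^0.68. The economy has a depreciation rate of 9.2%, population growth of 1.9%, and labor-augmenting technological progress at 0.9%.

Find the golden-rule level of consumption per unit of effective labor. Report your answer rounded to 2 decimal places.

At the golden rule, f'(k) = n + g + δ, so α·k^(α−1) = n + g + δ and k_gold = (α/(n + g + δ))^(1/(1−α)).
k_gold = (0.32/0.120)^(1/0.68) = 2.6667^1.4706 ≈ 4.2309
c_gold = f(k_gold) − (n + g + δ)·k_gold = 1.5866 − 0.120×4.2309 ≈ 1.0789

c_gold ≈ 1.08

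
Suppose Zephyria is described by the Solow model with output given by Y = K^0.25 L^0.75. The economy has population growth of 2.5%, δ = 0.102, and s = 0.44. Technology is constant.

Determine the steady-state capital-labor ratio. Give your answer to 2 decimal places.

k* = 5.24

At the steady state, Δk = 0, so s·k^α = (n + δ)·k.
Dividing both sides by k: k^(1−α) = s / (n + δ).
k^0.75 = 0.44 / (0.025 + 0.102) = 0.44 / 0.127 = 3.4646
k* = 3.4646^(1/0.75) ≈ 5.2425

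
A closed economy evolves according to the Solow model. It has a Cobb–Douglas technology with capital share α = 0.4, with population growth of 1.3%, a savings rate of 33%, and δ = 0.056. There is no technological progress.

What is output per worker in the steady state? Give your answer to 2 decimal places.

At the steady state, Δk = 0, so s·k^α = (n + δ)·k.
Rearranging, k^(1−α) = s / (n + δ).
k^0.6 = 0.33 / (0.013 + 0.056) = 0.33 / 0.069 = 4.7826
k* = 4.7826^(1/0.6) ≈ 13.5761
y* = (k*)^α = 13.5761^0.4 ≈ 2.8386

y* ≈ 2.84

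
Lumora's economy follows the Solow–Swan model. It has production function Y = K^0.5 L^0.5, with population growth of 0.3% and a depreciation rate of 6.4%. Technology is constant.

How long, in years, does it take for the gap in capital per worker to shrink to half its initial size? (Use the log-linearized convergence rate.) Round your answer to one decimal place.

half-life ≈ 20.7 years

Near the steady state the convergence rate is λ = (1 − α)(n + δ).
λ = (1 − 0.5) × 0.067 = 0.5 × 0.067 = 0.0335
Half-life = ln 2 / λ = 0.6931 / 0.0335 ≈ 20.69 years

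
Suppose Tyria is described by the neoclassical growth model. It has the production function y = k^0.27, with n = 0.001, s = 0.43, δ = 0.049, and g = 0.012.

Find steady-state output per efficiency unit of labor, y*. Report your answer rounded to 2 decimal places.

At the steady state, Δk = 0, so s·k^α = (n + g + δ)·k.
Dividing both sides by k: k^(1−α) = s / (n + g + δ).
k^0.73 = 0.43 / (0.001 + 0.012 + 0.049) = 0.43 / 0.062 = 6.9355
k* = 6.9355^(1/0.73) ≈ 14.1958
y* = (k*)^α = 14.1958^0.27 ≈ 2.0468

y* ≈ 2.05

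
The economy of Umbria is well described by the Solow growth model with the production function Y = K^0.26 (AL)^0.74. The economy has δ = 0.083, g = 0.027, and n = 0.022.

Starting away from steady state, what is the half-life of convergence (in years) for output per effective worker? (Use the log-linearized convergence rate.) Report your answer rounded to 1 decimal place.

t_½ ≈ 7.1 years

Near the steady state the convergence rate is λ = (1 − α)(n + g + δ).
λ = (1 − 0.26) × 0.132 = 0.74 × 0.132 = 0.09768
Half-life = ln 2 / λ = 0.6931 / 0.09768 ≈ 7.10 years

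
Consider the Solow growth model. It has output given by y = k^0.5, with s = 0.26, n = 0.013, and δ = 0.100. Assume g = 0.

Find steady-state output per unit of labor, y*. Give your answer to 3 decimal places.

y* = 2.301

At the steady state, Δk = 0, so s·k^α = (n + δ)·k.
Dividing both sides by k: k^(1−α) = s / (n + δ).
k^0.5 = 0.26 / (0.013 + 0.100) = 0.26 / 0.113 = 2.3009
k* = 2.3009^(1/0.5) ≈ 5.2941
y* = (k*)^α = 5.2941^0.5 ≈ 2.3009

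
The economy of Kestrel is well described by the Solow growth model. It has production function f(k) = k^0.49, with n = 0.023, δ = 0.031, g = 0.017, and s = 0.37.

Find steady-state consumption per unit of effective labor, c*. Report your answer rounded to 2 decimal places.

Steady state requires s·f(k) = (n + g + δ)·k, i.e. s·k^α = (n + g + δ)·k.
Dividing both sides by k: k^(1−α) = s / (n + g + δ).
k^0.51 = 0.37 / (0.023 + 0.017 + 0.031) = 0.37 / 0.071 = 5.2113
k* = 5.2113^(1/0.51) ≈ 25.4552
y* = (k*)^α = 25.4552^0.49 ≈ 4.8846
c* = (1 − s)·y* = (1 − 0.37) × 4.8846 ≈ 3.0773

c* ≈ 3.08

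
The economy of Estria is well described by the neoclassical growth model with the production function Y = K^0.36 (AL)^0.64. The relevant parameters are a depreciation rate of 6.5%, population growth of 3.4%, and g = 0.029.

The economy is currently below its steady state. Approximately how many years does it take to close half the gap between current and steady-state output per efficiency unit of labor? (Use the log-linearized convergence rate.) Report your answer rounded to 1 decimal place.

t_½ ≈ 8.5 years

Near the steady state the convergence rate is λ = (1 − α)(n + g + δ).
λ = (1 − 0.36) × 0.128 = 0.64 × 0.128 = 0.08192
Half-life = ln 2 / λ = 0.6931 / 0.08192 ≈ 8.46 years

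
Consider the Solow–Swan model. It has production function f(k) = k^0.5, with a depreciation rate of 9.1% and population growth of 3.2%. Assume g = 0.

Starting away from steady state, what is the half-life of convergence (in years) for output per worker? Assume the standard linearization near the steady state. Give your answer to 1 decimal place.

Near the steady state the convergence rate is λ = (1 − α)(n + δ).
λ = (1 − 0.5) × 0.123 = 0.5 × 0.123 = 0.0615
Half-life = ln 2 / λ = 0.6931 / 0.0615 ≈ 11.27 years

t_½ ≈ 11.3 years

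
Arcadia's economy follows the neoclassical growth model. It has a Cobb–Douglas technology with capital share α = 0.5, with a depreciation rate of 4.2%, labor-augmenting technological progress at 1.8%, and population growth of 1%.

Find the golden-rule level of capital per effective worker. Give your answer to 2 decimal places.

The golden rule sets f'(k) = n + g + δ, i.e. α·k^(α−1) = n + g + δ.
So k^(1−α) = α / (n + g + δ) = 0.5 / 0.070 = 7.1429.
k_gold = 7.1429^(1/0.5) ≈ 51.0210

k_gold ≈ 51.02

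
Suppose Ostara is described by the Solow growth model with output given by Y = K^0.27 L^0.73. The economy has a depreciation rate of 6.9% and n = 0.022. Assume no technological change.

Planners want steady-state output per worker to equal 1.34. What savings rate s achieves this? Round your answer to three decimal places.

s ≈ 0.201

In steady state, investment equals break-even investment: s·k^α = (n + δ)·k.
Since y* = [s/(n + δ)]^(α/(1−α)), we have s/(n + δ) = (y*)^((1−α)/α) = 1.34^2.7037 = 2.2062.
Therefore s = 2.2062 × (n + δ) = 2.2062 × 0.091 = 0.2008.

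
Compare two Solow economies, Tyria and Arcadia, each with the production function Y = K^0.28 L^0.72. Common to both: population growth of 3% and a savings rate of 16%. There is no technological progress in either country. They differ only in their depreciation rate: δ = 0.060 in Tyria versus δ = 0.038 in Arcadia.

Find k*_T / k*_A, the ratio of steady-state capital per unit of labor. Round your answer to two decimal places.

Steady-state k* = [s/(n + δ)]^(1/(1−α)), so the ratio is [ (s_T/(n + δ)_T) / (s_A/(n + δ)_A) ]^1.3889.
s_T/(n + δ)_T = 0.16/0.090 = 1.7778; s_A/(n + δ)_A = 0.16/0.068 = 2.3529.
Ratio = (1.7778/2.3529)^1.3889 = 0.7556^1.3889 ≈ 0.6776

k*_T / k*_A ≈ 0.68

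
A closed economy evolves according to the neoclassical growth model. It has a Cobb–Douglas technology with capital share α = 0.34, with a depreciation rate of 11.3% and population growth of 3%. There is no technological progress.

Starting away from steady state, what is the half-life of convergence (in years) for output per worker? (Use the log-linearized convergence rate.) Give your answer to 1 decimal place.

Near the steady state the convergence rate is λ = (1 − α)(n + δ).
λ = (1 − 0.34) × 0.143 = 0.66 × 0.143 = 0.09438
Half-life = ln 2 / λ = 0.6931 / 0.09438 ≈ 7.34 years

half-life ≈ 7.3 years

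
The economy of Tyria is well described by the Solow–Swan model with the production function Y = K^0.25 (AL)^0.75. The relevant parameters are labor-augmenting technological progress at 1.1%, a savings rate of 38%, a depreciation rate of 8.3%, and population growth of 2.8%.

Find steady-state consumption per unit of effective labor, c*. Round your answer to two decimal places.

c* ≈ 0.91

In steady state, investment equals break-even investment: s·k^α = (n + g + δ)·k.
Dividing both sides by k: k^(1−α) = s / (n + g + δ).
k^0.75 = 0.38 / (0.028 + 0.011 + 0.083) = 0.38 / 0.122 = 3.1148
k* = 3.1148^(1/0.75) ≈ 4.5489
y* = (k*)^α = 4.5489^0.25 ≈ 1.4604
c* = (1 − s)·y* = (1 − 0.38) × 1.4604 ≈ 0.9054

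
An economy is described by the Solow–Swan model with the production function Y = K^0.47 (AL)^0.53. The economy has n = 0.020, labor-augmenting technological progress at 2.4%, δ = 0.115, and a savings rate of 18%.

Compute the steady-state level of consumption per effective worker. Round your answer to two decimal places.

c* = 0.92

Steady state requires s·f(k) = (n + g + δ)·k, i.e. s·k^α = (n + g + δ)·k.
Dividing both sides by k: k^(1−α) = s / (n + g + δ).
k^0.53 = 0.18 / (0.020 + 0.024 + 0.115) = 0.18 / 0.159 = 1.1321
k* = 1.1321^(1/0.53) ≈ 1.2638
y* = (k*)^α = 1.2638^0.47 ≈ 1.1163
c* = (1 − s)·y* = (1 − 0.18) × 1.1163 ≈ 0.9154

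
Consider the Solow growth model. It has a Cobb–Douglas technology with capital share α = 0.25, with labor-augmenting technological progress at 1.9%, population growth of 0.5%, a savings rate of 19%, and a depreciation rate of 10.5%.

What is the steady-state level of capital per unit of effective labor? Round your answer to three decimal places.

At the steady state, Δk = 0, so s·k^α = (n + g + δ)·k.
Dividing both sides by k: k^(1−α) = s / (n + g + δ).
k^0.75 = 0.19 / (0.005 + 0.019 + 0.105) = 0.19 / 0.129 = 1.4729
k* = 1.4729^(1/0.75) ≈ 1.6758

k* ≈ 1.676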